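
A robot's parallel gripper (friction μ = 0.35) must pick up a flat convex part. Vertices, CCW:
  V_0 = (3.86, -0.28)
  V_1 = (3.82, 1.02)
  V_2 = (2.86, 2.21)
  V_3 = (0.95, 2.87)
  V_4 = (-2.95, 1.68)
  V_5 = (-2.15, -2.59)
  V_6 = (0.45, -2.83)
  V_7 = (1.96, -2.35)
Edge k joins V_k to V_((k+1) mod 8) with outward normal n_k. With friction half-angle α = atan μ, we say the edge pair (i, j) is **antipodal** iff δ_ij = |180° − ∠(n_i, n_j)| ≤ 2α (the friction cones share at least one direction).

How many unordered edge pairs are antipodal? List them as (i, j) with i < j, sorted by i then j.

α = atan 0.35 = 19.29°;  2α = 38.58°
n_0 = (+0.9995, +0.0308)
n_1 = (+0.7783, +0.6279)
n_2 = (+0.3266, +0.9452)
n_3 = (-0.2918, +0.9565)
n_4 = (-0.9829, -0.1841)
n_5 = (-0.0919, -0.9958)
n_6 = (+0.3029, -0.9530)
n_7 = (+0.7367, -0.6762)
  (0,1): δ = 142.87°  ·
  (0,2): δ = 110.82°  ·
  (0,3): δ = 74.79°  ·
  (0,4): δ = 8.85°  ✓
  (0,5): δ = 82.96°  ·
  (0,6): δ = 105.87°  ·
  (0,7): δ = 135.69°  ·
  (1,2): δ = 147.96°  ·
  (1,3): δ = 111.93°  ·
  (1,4): δ = 28.28°  ✓
  (1,5): δ = 45.83°  ·
  (1,6): δ = 68.74°  ·
  (1,7): δ = 98.56°  ·
  (2,3): δ = 143.97°  ·
  (2,4): δ = 60.33°  ·
  (2,5): δ = 13.79°  ✓
  (2,6): δ = 36.70°  ✓
  (2,7): δ = 66.51°  ·
  (3,4): δ = 96.36°  ·
  (3,5): δ = 22.24°  ✓
  (3,6): δ = 0.67°  ✓
  (3,7): δ = 30.48°  ✓
  (4,5): δ = 105.89°  ·
  (4,6): δ = 82.98°  ·
  (4,7): δ = 53.16°  ·
  (5,6): δ = 157.09°  ·
  (5,7): δ = 127.27°  ·
  (6,7): δ = 150.18°  ·
antipodal pairs: 7

count = 7; pairs: (0,4), (1,4), (2,5), (2,6), (3,5), (3,6), (3,7)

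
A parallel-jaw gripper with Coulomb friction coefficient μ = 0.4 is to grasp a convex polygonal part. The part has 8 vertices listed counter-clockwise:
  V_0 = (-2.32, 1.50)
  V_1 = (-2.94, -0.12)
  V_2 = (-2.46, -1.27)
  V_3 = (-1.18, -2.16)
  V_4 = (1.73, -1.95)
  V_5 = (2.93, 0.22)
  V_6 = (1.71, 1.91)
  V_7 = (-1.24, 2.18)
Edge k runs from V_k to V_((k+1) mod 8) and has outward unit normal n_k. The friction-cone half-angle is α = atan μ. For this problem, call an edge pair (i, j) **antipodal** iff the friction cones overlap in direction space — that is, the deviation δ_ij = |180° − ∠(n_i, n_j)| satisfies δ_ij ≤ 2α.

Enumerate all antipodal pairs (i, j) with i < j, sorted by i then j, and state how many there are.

α = atan 0.4 = 21.80°;  2α = 43.60°
n_0 = (-0.9339, +0.3574)
n_1 = (-0.9228, -0.3852)
n_2 = (-0.5709, -0.8210)
n_3 = (+0.0720, -0.9974)
n_4 = (+0.8751, -0.4839)
n_5 = (+0.8108, +0.5853)
n_6 = (+0.0911, +0.9958)
n_7 = (-0.5328, +0.8462)
  (0,1): δ = 136.40°  ·
  (0,2): δ = 103.87°  ·
  (0,3): δ = 64.93°  ·
  (0,4): δ = 8.00°  ✓
  (0,5): δ = 56.77°  ·
  (0,6): δ = 105.71°  ·
  (0,7): δ = 143.14°  ·
  (1,2): δ = 147.47°  ·
  (1,3): δ = 108.53°  ·
  (1,4): δ = 51.60°  ·
  (1,5): δ = 13.17°  ✓
  (1,6): δ = 62.12°  ·
  (1,7): δ = 99.54°  ·
  (2,3): δ = 141.06°  ·
  (2,4): δ = 84.13°  ·
  (2,5): δ = 19.36°  ✓
  (2,6): δ = 29.58°  ✓
  (2,7): δ = 67.01°  ·
  (3,4): δ = 123.07°  ·
  (3,5): δ = 58.30°  ·
  (3,6): δ = 9.36°  ✓
  (3,7): δ = 28.07°  ✓
  (4,5): δ = 115.23°  ·
  (4,6): δ = 66.29°  ·
  (4,7): δ = 28.86°  ✓
  (5,6): δ = 131.05°  ·
  (5,7): δ = 93.63°  ·
  (6,7): δ = 142.57°  ·
antipodal pairs: 7

count = 7; pairs: (0,4), (1,5), (2,5), (2,6), (3,6), (3,7), (4,7)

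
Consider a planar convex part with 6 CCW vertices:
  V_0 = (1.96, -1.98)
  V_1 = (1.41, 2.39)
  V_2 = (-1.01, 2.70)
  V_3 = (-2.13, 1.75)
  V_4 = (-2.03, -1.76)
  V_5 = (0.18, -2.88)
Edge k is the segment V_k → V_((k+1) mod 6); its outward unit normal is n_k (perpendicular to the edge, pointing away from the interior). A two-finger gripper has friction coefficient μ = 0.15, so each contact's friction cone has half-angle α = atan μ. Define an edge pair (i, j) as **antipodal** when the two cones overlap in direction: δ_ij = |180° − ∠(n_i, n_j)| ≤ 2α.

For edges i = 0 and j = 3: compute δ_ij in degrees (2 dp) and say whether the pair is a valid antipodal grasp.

α = atan 0.15 = 8.53°;  2α = 17.06°
edge 0: e_0 = (-0.55, +4.37);  n_0 = (+0.9922, +0.1249)
edge 3: e_3 = (+0.10, -3.51);  n_3 = (-0.9996, -0.0285)
∠(n_0, n_3) = 174.46°
δ = |180° − 174.46°| = 5.54°
5.54° ≤ 2α = 17.06°  →  valid

δ = 5.54°, valid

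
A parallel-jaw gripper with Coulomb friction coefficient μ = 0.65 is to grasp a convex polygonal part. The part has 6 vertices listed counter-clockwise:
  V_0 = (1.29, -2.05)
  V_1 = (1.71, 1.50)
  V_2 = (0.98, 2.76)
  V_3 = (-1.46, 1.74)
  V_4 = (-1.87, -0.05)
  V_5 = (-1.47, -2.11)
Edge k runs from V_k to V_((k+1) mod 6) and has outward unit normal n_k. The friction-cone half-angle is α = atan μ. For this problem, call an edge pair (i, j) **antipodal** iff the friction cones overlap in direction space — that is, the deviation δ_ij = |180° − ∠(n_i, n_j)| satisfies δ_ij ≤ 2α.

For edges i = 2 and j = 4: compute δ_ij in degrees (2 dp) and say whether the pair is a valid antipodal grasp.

α = atan 0.65 = 33.02°;  2α = 66.05°
edge 2: e_2 = (-2.44, -1.02);  n_2 = (-0.3857, +0.9226)
edge 4: e_4 = (+0.40, -2.06);  n_4 = (-0.9817, -0.1906)
∠(n_2, n_4) = 78.30°
δ = |180° − 78.30°| = 101.70°
101.70° > 2α = 66.05°  →  invalid

δ = 101.70°, invalid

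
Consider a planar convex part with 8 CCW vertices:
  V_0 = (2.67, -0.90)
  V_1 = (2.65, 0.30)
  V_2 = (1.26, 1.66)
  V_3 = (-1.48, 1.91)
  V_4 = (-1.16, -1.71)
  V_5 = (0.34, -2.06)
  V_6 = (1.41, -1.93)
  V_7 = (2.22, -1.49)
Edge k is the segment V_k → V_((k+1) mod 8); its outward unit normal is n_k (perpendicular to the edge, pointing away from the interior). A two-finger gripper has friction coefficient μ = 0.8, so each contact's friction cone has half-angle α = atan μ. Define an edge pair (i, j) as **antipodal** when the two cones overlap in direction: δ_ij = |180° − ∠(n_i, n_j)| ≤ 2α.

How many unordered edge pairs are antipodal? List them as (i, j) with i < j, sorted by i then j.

count = 12; pairs: (0,3), (0,4), (1,3), (1,4), (1,5), (1,6), (2,4), (2,5), (2,6), (2,7), (3,6), (3,7)

α = atan 0.8 = 38.66°;  2α = 77.32°
n_0 = (+0.9999, +0.0167)
n_1 = (+0.6994, +0.7148)
n_2 = (+0.0909, +0.9959)
n_3 = (-0.9961, -0.0881)
n_4 = (-0.2272, -0.9738)
n_5 = (+0.1206, -0.9927)
n_6 = (+0.4773, -0.8787)
n_7 = (+0.7951, -0.6064)
  (0,1): δ = 135.33°  ·
  (0,2): δ = 96.17°  ·
  (0,3): δ = 4.10°  ✓
  (0,4): δ = 75.91°  ✓
  (0,5): δ = 95.97°  ·
  (0,6): δ = 117.56°  ·
  (0,7): δ = 141.71°  ·
  (1,2): δ = 140.84°  ·
  (1,3): δ = 40.57°  ✓
  (1,4): δ = 31.24°  ✓
  (1,5): δ = 51.30°  ✓
  (1,6): δ = 72.89°  ✓
  (1,7): δ = 97.04°  ·
  (2,3): δ = 79.74°  ·
  (2,4): δ = 7.92°  ✓
  (2,5): δ = 12.14°  ✓
  (2,6): δ = 33.72°  ✓
  (2,7): δ = 57.88°  ✓
  (3,4): δ = 108.19°  ·
  (3,5): δ = 88.12°  ·
  (3,6): δ = 66.54°  ✓
  (3,7): δ = 42.38°  ✓
  (4,5): δ = 159.94°  ·
  (4,6): δ = 138.35°  ·
  (4,7): δ = 114.20°  ·
  (5,6): δ = 158.42°  ·
  (5,7): δ = 134.26°  ·
  (6,7): δ = 155.84°  ·
antipodal pairs: 12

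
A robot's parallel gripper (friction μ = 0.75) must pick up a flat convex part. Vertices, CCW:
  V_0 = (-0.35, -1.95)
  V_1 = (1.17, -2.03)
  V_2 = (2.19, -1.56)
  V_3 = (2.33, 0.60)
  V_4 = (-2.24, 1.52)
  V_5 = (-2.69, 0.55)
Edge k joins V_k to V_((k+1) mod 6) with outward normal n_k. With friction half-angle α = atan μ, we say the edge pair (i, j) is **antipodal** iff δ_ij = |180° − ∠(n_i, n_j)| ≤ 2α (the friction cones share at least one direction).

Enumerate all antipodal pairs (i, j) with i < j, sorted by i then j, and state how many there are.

count = 7; pairs: (0,3), (0,4), (1,3), (1,4), (2,4), (2,5), (3,5)

α = atan 0.75 = 36.87°;  2α = 73.74°
n_0 = (-0.0526, -0.9986)
n_1 = (+0.4185, -0.9082)
n_2 = (+0.9979, -0.0647)
n_3 = (+0.1974, +0.9803)
n_4 = (-0.9071, +0.4208)
n_5 = (-0.7301, -0.6834)
  (0,1): δ = 152.25°  ·
  (0,2): δ = 90.70°  ·
  (0,3): δ = 8.37°  ✓
  (0,4): δ = 68.13°  ✓
  (0,5): δ = 136.12°  ·
  (1,2): δ = 118.45°  ·
  (1,3): δ = 36.12°  ✓
  (1,4): δ = 40.37°  ✓
  (1,5): δ = 108.37°  ·
  (2,3): δ = 97.67°  ·
  (2,4): δ = 21.18°  ✓
  (2,5): δ = 46.82°  ✓
  (3,4): δ = 103.51°  ·
  (3,5): δ = 35.51°  ✓
  (4,5): δ = 112.01°  ·
antipodal pairs: 7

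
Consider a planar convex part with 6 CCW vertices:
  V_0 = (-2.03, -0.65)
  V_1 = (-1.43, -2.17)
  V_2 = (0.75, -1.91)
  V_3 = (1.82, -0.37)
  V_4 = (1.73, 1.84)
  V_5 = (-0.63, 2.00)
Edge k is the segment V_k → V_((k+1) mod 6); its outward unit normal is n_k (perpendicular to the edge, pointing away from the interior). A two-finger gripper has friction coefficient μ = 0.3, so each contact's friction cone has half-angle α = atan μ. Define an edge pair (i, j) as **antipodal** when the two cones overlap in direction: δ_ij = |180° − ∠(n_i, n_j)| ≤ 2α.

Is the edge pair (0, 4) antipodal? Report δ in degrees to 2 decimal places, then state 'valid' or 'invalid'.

δ = 64.58°, invalid

α = atan 0.3 = 16.70°;  2α = 33.40°
edge 0: e_0 = (+0.60, -1.52);  n_0 = (-0.9302, -0.3672)
edge 4: e_4 = (-2.36, +0.16);  n_4 = (+0.0676, +0.9977)
∠(n_0, n_4) = 115.42°
δ = |180° − 115.42°| = 64.58°
64.58° > 2α = 33.40°  →  invalid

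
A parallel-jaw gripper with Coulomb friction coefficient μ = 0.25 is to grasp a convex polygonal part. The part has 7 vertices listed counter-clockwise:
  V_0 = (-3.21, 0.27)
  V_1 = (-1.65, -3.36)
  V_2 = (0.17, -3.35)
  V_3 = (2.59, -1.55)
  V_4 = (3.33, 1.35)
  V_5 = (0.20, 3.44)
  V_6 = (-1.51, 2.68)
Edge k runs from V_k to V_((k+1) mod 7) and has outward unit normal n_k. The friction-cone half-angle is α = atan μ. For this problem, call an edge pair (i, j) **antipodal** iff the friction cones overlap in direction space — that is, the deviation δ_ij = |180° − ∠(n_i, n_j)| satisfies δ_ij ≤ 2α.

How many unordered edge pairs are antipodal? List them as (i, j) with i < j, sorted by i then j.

count = 4; pairs: (1,5), (2,5), (2,6), (3,6)

α = atan 0.25 = 14.04°;  2α = 28.07°
n_0 = (-0.9188, -0.3948)
n_1 = (+0.0055, -1.0000)
n_2 = (+0.5968, -0.8024)
n_3 = (+0.9690, -0.2472)
n_4 = (+0.5553, +0.8316)
n_5 = (-0.4061, +0.9138)
n_6 = (-0.8172, +0.5764)
  (0,1): δ = 112.94°  ·
  (0,2): δ = 76.61°  ·
  (0,3): δ = 37.57°  ·
  (0,4): δ = 33.01°  ·
  (0,5): δ = 90.71°  ·
  (0,6): δ = 121.55°  ·
  (1,2): δ = 143.67°  ·
  (1,3): δ = 104.63°  ·
  (1,4): δ = 34.05°  ·
  (1,5): δ = 23.65°  ✓
  (1,6): δ = 54.49°  ·
  (2,3): δ = 140.96°  ·
  (2,4): δ = 70.37°  ·
  (2,5): δ = 12.68°  ✓
  (2,6): δ = 18.16°  ✓
  (3,4): δ = 109.42°  ·
  (3,5): δ = 51.72°  ·
  (3,6): δ = 20.88°  ✓
  (4,5): δ = 122.31°  ·
  (4,6): δ = 91.47°  ·
  (5,6): δ = 149.16°  ·
antipodal pairs: 4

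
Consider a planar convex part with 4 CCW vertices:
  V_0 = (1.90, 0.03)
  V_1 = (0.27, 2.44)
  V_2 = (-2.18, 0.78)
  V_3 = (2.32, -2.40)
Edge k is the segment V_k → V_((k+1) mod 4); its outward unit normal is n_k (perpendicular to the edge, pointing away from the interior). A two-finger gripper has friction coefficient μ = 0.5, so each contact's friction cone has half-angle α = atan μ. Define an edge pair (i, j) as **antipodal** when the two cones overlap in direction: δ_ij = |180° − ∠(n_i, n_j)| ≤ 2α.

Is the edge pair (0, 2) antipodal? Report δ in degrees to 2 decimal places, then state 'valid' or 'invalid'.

α = atan 0.5 = 26.57°;  2α = 53.13°
edge 0: e_0 = (-1.63, +2.41);  n_0 = (+0.8283, +0.5602)
edge 2: e_2 = (+4.50, -3.18);  n_2 = (-0.5771, -0.8167)
∠(n_0, n_2) = 159.32°
δ = |180° − 159.32°| = 20.68°
20.68° ≤ 2α = 53.13°  →  valid

δ = 20.68°, valid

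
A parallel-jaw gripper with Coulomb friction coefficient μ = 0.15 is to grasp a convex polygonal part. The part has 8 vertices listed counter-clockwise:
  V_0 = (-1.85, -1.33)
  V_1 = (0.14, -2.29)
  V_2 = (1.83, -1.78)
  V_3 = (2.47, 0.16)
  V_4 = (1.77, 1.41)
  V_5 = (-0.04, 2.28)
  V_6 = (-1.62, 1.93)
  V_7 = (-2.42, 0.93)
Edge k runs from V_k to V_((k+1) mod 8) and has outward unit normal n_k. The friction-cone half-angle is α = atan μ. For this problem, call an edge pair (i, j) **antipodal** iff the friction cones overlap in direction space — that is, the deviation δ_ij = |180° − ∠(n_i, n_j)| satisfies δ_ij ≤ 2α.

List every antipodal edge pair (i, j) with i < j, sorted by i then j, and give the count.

count = 3; pairs: (0,4), (1,5), (3,7)

α = atan 0.15 = 8.53°;  2α = 17.06°
n_0 = (-0.4345, -0.9007)
n_1 = (+0.2889, -0.9574)
n_2 = (+0.9497, -0.3133)
n_3 = (+0.8725, +0.4886)
n_4 = (+0.4332, +0.9013)
n_5 = (-0.2163, +0.9763)
n_6 = (-0.7809, +0.6247)
n_7 = (-0.9696, -0.2446)
  (0,1): δ = 137.45°  ·
  (0,2): δ = 82.50°  ·
  (0,3): δ = 35.00°  ·
  (0,4): δ = 0.08°  ✓
  (0,5): δ = 38.24°  ·
  (0,6): δ = 77.09°  ·
  (0,7): δ = 129.91°  ·
  (1,2): δ = 125.05°  ·
  (1,3): δ = 77.54°  ·
  (1,4): δ = 42.46°  ·
  (1,5): δ = 4.30°  ✓
  (1,6): δ = 34.55°  ·
  (1,7): δ = 87.36°  ·
  (2,3): δ = 132.49°  ·
  (2,4): δ = 97.41°  ·
  (2,5): δ = 59.25°  ·
  (2,6): δ = 20.40°  ·
  (2,7): δ = 32.41°  ·
  (3,4): δ = 144.92°  ·
  (3,5): δ = 106.76°  ·
  (3,6): δ = 67.91°  ·
  (3,7): δ = 15.09°  ✓
  (4,5): δ = 141.84°  ·
  (4,6): δ = 102.99°  ·
  (4,7): δ = 50.17°  ·
  (5,6): δ = 141.15°  ·
  (5,7): δ = 88.33°  ·
  (6,7): δ = 127.18°  ·
antipodal pairs: 3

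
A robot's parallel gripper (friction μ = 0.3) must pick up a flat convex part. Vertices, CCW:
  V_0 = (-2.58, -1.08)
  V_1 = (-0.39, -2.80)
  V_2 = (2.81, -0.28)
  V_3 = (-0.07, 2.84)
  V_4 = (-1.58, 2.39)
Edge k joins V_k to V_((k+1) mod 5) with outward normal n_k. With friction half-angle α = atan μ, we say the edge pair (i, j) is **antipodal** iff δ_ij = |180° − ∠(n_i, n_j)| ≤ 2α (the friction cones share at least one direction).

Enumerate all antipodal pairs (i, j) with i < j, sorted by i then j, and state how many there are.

count = 2; pairs: (0,2), (1,3)

α = atan 0.3 = 16.70°;  2α = 33.40°
n_0 = (-0.6177, -0.7864)
n_1 = (+0.6187, -0.7856)
n_2 = (+0.7348, +0.6783)
n_3 = (-0.2856, +0.9583)
n_4 = (-0.9609, +0.2769)
  (0,1): δ = 103.63°  ·
  (0,2): δ = 9.14°  ✓
  (0,3): δ = 54.74°  ·
  (0,4): δ = 112.07°  ·
  (1,2): δ = 85.51°  ·
  (1,3): δ = 21.63°  ✓
  (1,4): δ = 35.70°  ·
  (2,3): δ = 116.11°  ·
  (2,4): δ = 58.79°  ·
  (3,4): δ = 122.67°  ·
antipodal pairs: 2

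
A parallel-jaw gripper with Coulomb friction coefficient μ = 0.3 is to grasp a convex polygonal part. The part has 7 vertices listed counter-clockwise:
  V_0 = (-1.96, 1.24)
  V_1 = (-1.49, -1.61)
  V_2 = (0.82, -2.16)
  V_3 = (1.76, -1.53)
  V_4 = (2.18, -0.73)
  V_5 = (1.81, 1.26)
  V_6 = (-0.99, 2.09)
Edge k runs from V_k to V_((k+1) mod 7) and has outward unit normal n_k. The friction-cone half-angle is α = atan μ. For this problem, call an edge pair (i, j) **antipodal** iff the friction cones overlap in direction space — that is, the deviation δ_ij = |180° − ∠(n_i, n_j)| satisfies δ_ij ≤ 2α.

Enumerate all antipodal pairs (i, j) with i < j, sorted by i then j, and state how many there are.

count = 4; pairs: (0,4), (1,5), (2,6), (3,6)

α = atan 0.3 = 16.70°;  2α = 33.40°
n_0 = (-0.9867, -0.1627)
n_1 = (-0.2316, -0.9728)
n_2 = (+0.5567, -0.8307)
n_3 = (+0.8854, -0.4648)
n_4 = (+0.9832, +0.1828)
n_5 = (+0.2842, +0.9588)
n_6 = (-0.6591, +0.7521)
  (0,1): δ = 112.76°  ·
  (0,2): δ = 65.53°  ·
  (0,3): δ = 37.06°  ·
  (0,4): δ = 1.17°  ✓
  (0,5): δ = 64.12°  ·
  (0,6): δ = 121.86°  ·
  (1,2): δ = 132.78°  ·
  (1,3): δ = 104.31°  ·
  (1,4): δ = 66.07°  ·
  (1,5): δ = 3.12°  ✓
  (1,6): δ = 54.62°  ·
  (2,3): δ = 151.53°  ·
  (2,4): δ = 113.30°  ·
  (2,5): δ = 50.34°  ·
  (2,6): δ = 7.40°  ✓
  (3,4): δ = 141.77°  ·
  (3,5): δ = 78.81°  ·
  (3,6): δ = 21.07°  ✓
  (4,5): δ = 117.04°  ·
  (4,6): δ = 59.30°  ·
  (5,6): δ = 122.26°  ·
antipodal pairs: 4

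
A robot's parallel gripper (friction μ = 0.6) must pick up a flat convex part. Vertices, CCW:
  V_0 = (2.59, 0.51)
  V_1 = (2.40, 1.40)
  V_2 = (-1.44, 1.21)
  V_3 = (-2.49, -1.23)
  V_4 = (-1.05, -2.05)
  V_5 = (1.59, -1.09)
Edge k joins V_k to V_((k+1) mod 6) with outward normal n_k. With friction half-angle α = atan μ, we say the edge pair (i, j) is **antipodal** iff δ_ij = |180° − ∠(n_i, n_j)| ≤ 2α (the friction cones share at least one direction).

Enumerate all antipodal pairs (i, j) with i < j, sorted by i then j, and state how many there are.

α = atan 0.6 = 30.96°;  2α = 61.93°
n_0 = (+0.9780, +0.2088)
n_1 = (-0.0494, +0.9988)
n_2 = (-0.9186, +0.3953)
n_3 = (-0.4948, -0.8690)
n_4 = (+0.3417, -0.9398)
n_5 = (+0.8480, -0.5300)
  (0,1): δ = 99.22°  ·
  (0,2): δ = 35.33°  ✓
  (0,3): δ = 48.29°  ✓
  (0,4): δ = 97.93°  ·
  (0,5): δ = 135.94°  ·
  (1,2): δ = 116.12°  ·
  (1,3): δ = 32.49°  ✓
  (1,4): δ = 17.15°  ✓
  (1,5): δ = 55.16°  ✓
  (2,3): δ = 96.38°  ·
  (2,4): δ = 46.73°  ✓
  (2,5): δ = 8.72°  ✓
  (3,4): δ = 130.36°  ·
  (3,5): δ = 92.35°  ·
  (4,5): δ = 141.99°  ·
antipodal pairs: 7

count = 7; pairs: (0,2), (0,3), (1,3), (1,4), (1,5), (2,4), (2,5)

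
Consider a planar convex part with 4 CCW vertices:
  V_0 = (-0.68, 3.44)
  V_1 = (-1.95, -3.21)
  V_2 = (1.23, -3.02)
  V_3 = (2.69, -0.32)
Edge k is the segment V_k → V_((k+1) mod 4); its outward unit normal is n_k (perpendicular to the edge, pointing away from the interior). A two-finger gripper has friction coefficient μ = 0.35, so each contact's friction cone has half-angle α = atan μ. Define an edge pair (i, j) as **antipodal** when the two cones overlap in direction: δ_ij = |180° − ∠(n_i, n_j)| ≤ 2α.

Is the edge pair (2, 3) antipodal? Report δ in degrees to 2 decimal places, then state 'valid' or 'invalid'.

α = atan 0.35 = 19.29°;  2α = 38.58°
edge 2: e_2 = (+1.46, +2.70);  n_2 = (+0.8796, -0.4757)
edge 3: e_3 = (-3.37, +3.76);  n_3 = (+0.7447, +0.6674)
∠(n_2, n_3) = 70.27°
δ = |180° − 70.27°| = 109.73°
109.73° > 2α = 38.58°  →  invalid

δ = 109.73°, invalid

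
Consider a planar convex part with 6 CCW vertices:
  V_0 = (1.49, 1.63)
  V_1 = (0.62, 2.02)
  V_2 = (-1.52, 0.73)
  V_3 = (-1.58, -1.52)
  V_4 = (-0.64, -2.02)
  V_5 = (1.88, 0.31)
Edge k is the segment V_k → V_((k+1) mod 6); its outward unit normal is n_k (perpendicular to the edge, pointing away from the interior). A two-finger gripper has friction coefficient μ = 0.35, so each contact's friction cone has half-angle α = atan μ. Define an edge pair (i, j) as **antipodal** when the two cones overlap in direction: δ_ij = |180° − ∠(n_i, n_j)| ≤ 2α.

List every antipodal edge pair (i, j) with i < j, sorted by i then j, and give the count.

count = 3; pairs: (0,3), (1,4), (2,5)

α = atan 0.35 = 19.29°;  2α = 38.58°
n_0 = (+0.4091, +0.9125)
n_1 = (-0.5163, +0.8564)
n_2 = (-0.9996, +0.0267)
n_3 = (-0.4696, -0.8829)
n_4 = (+0.6789, -0.7342)
n_5 = (+0.9590, +0.2833)
  (0,1): δ = 124.77°  ·
  (0,2): δ = 67.38°  ·
  (0,3): δ = 3.86°  ✓
  (0,4): δ = 66.90°  ·
  (0,5): δ = 130.61°  ·
  (1,2): δ = 122.61°  ·
  (1,3): δ = 59.09°  ·
  (1,4): δ = 11.67°  ✓
  (1,5): δ = 75.38°  ·
  (2,3): δ = 116.48°  ·
  (2,4): δ = 45.72°  ·
  (2,5): δ = 17.99°  ✓
  (3,4): δ = 109.23°  ·
  (3,5): δ = 45.53°  ·
  (4,5): δ = 116.30°  ·
antipodal pairs: 3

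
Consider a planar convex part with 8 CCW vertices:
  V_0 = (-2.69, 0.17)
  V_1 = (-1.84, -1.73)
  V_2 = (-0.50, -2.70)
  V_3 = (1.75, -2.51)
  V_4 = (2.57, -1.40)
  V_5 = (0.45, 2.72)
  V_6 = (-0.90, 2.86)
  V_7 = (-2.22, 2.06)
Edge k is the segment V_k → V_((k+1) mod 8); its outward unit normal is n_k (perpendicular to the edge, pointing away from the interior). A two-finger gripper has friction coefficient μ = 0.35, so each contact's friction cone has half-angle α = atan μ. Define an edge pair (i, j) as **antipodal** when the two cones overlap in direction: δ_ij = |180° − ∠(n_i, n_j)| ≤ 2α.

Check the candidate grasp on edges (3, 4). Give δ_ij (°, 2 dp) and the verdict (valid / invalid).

δ = 116.32°, invalid

α = atan 0.35 = 19.29°;  2α = 38.58°
edge 3: e_3 = (+0.82, +1.11);  n_3 = (+0.8043, -0.5942)
edge 4: e_4 = (-2.12, +4.12);  n_4 = (+0.8892, +0.4575)
∠(n_3, n_4) = 63.68°
δ = |180° − 63.68°| = 116.32°
116.32° > 2α = 38.58°  →  invalid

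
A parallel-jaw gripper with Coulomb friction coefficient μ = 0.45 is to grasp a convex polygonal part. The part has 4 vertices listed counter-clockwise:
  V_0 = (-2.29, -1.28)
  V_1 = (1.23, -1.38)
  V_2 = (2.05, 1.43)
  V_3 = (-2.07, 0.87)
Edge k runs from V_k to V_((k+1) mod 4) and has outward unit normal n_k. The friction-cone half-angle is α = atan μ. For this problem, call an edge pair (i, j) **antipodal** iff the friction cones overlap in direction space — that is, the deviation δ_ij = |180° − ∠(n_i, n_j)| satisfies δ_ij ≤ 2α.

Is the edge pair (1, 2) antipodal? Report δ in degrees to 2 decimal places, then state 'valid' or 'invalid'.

δ = 65.99°, invalid

α = atan 0.45 = 24.23°;  2α = 48.46°
edge 1: e_1 = (+0.82, +2.81);  n_1 = (+0.9600, -0.2801)
edge 2: e_2 = (-4.12, -0.56);  n_2 = (-0.1347, +0.9909)
∠(n_1, n_2) = 114.01°
δ = |180° − 114.01°| = 65.99°
65.99° > 2α = 48.46°  →  invalid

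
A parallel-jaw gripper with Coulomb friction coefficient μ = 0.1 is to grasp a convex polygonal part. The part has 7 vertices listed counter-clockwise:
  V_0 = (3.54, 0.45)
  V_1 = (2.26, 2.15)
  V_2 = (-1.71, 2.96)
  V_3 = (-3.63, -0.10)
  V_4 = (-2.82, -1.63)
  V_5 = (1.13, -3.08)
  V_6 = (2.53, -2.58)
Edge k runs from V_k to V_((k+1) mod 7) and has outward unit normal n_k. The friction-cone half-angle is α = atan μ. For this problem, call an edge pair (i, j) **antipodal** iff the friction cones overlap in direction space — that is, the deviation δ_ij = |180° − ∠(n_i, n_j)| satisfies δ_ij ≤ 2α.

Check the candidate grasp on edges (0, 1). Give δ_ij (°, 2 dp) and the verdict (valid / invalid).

α = atan 0.1 = 5.71°;  2α = 11.42°
edge 0: e_0 = (-1.28, +1.70);  n_0 = (+0.7989, +0.6015)
edge 1: e_1 = (-3.97, +0.81);  n_1 = (+0.1999, +0.9798)
∠(n_0, n_1) = 41.49°
δ = |180° − 41.49°| = 138.51°
138.51° > 2α = 11.42°  →  invalid

δ = 138.51°, invalid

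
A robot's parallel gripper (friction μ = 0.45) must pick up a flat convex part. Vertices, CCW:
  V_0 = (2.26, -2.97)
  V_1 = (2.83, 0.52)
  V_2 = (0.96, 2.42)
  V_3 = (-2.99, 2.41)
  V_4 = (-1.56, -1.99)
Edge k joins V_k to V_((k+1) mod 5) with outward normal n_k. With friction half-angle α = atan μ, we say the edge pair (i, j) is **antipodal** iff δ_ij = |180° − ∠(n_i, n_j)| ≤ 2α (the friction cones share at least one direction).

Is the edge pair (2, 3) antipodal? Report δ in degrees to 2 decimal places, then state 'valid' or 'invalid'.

δ = 72.14°, invalid

α = atan 0.45 = 24.23°;  2α = 48.46°
edge 2: e_2 = (-3.95, -0.01);  n_2 = (-0.0025, +1.0000)
edge 3: e_3 = (+1.43, -4.40);  n_3 = (-0.9510, -0.3091)
∠(n_2, n_3) = 107.86°
δ = |180° − 107.86°| = 72.14°
72.14° > 2α = 48.46°  →  invalid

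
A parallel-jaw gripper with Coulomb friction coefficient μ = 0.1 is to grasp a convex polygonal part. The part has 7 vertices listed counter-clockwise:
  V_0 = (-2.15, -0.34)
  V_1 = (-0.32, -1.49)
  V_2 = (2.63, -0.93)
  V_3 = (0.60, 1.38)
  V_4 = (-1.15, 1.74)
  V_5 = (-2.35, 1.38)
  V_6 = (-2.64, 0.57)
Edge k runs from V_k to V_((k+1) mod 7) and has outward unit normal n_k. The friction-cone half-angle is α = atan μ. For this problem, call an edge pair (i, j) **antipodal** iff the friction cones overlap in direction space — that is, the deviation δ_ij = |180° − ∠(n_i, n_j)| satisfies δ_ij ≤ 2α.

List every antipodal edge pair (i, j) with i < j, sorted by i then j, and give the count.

count = 1; pairs: (1,4)

α = atan 0.1 = 5.71°;  2α = 11.42°
n_0 = (-0.5321, -0.8467)
n_1 = (+0.1865, -0.9825)
n_2 = (+0.7512, +0.6601)
n_3 = (+0.2015, +0.9795)
n_4 = (-0.2873, +0.9578)
n_5 = (-0.9415, +0.3371)
n_6 = (-0.8805, -0.4741)
  (0,1): δ = 137.11°  ·
  (0,2): δ = 16.55°  ·
  (0,3): δ = 20.52°  ·
  (0,4): δ = 48.85°  ·
  (0,5): δ = 102.45°  ·
  (0,6): δ = 150.45°  ·
  (1,2): δ = 59.44°  ·
  (1,3): δ = 22.37°  ·
  (1,4): δ = 5.95°  ✓
  (1,5): δ = 59.55°  ·
  (1,6): δ = 107.55°  ·
  (2,3): δ = 142.93°  ·
  (2,4): δ = 114.61°  ·
  (2,5): δ = 61.01°  ·
  (2,6): δ = 13.01°  ·
  (3,4): δ = 151.68°  ·
  (3,5): δ = 98.07°  ·
  (3,6): δ = 50.07°  ·
  (4,5): δ = 126.40°  ·
  (4,6): δ = 78.40°  ·
  (5,6): δ = 132.00°  ·
antipodal pairs: 1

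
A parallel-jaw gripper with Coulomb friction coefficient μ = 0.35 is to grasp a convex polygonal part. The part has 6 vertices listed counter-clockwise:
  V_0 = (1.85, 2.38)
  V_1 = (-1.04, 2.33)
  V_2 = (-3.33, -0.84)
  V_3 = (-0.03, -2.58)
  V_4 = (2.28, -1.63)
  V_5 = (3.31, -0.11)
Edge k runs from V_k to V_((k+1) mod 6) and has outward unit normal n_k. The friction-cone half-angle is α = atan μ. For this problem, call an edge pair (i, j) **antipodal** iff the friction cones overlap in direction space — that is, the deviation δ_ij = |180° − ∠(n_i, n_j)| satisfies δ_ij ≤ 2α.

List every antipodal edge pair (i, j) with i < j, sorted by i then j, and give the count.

count = 5; pairs: (0,2), (0,3), (1,3), (1,4), (2,5)

α = atan 0.35 = 19.29°;  2α = 38.58°
n_0 = (-0.0173, +0.9999)
n_1 = (-0.8106, +0.5856)
n_2 = (-0.4664, -0.8846)
n_3 = (+0.3803, -0.9248)
n_4 = (+0.8278, -0.5610)
n_5 = (+0.8626, +0.5058)
  (0,1): δ = 126.84°  ·
  (0,2): δ = 28.79°  ✓
  (0,3): δ = 21.36°  ✓
  (0,4): δ = 54.89°  ·
  (0,5): δ = 119.39°  ·
  (1,2): δ = 81.96°  ·
  (1,3): δ = 31.80°  ✓
  (1,4): δ = 1.72°  ✓
  (1,5): δ = 66.23°  ·
  (2,3): δ = 129.84°  ·
  (2,4): δ = 96.32°  ·
  (2,5): δ = 31.81°  ✓
  (3,4): δ = 146.48°  ·
  (3,5): δ = 81.97°  ·
  (4,5): δ = 115.49°  ·
antipodal pairs: 5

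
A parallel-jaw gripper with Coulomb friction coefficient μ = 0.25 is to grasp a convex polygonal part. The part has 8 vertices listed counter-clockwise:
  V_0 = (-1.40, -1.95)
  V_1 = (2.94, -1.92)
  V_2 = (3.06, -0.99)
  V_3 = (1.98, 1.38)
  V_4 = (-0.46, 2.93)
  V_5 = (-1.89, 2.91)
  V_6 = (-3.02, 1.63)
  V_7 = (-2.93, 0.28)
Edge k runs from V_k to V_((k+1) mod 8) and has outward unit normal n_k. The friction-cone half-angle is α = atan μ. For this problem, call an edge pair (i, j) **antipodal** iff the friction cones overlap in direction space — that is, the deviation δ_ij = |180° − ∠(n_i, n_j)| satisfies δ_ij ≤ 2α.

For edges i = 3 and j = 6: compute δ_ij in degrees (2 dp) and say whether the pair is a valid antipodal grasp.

δ = 53.76°, invalid

α = atan 0.25 = 14.04°;  2α = 28.07°
edge 3: e_3 = (-2.44, +1.55);  n_3 = (+0.5362, +0.8441)
edge 6: e_6 = (+0.09, -1.35);  n_6 = (-0.9978, -0.0665)
∠(n_3, n_6) = 126.24°
δ = |180° − 126.24°| = 53.76°
53.76° > 2α = 28.07°  →  invalid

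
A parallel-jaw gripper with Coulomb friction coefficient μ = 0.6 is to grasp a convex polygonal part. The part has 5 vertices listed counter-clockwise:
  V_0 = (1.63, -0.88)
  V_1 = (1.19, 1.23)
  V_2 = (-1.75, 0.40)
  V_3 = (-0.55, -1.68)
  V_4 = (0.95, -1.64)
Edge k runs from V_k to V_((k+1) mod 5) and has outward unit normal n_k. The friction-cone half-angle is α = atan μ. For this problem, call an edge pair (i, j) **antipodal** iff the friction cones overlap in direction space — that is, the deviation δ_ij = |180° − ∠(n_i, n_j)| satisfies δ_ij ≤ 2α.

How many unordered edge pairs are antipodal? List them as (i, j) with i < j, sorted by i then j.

α = atan 0.6 = 30.96°;  2α = 61.93°
n_0 = (+0.9789, +0.2041)
n_1 = (-0.2717, +0.9624)
n_2 = (-0.8662, -0.4997)
n_3 = (+0.0267, -0.9996)
n_4 = (+0.7452, -0.6668)
  (0,1): δ = 86.01°  ·
  (0,2): δ = 18.20°  ✓
  (0,3): δ = 79.75°  ·
  (0,4): δ = 126.40°  ·
  (1,2): δ = 75.78°  ·
  (1,3): δ = 14.24°  ✓
  (1,4): δ = 32.41°  ✓
  (2,3): δ = 118.45°  ·
  (2,4): δ = 71.80°  ·
  (3,4): δ = 133.35°  ·
antipodal pairs: 3

count = 3; pairs: (0,2), (1,3), (1,4)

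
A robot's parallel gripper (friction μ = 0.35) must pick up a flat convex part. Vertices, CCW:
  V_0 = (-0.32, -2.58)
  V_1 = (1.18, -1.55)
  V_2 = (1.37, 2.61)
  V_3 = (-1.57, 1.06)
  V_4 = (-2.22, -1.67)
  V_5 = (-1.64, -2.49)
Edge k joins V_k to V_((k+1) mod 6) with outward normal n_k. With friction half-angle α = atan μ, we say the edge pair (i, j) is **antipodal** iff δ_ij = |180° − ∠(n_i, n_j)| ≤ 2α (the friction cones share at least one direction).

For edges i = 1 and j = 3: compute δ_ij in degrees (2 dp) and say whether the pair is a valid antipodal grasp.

α = atan 0.35 = 19.29°;  2α = 38.58°
edge 1: e_1 = (+0.19, +4.16);  n_1 = (+0.9990, -0.0456)
edge 3: e_3 = (-0.65, -2.73);  n_3 = (-0.9728, +0.2316)
∠(n_1, n_3) = 169.22°
δ = |180° − 169.22°| = 10.78°
10.78° ≤ 2α = 38.58°  →  valid

δ = 10.78°, valid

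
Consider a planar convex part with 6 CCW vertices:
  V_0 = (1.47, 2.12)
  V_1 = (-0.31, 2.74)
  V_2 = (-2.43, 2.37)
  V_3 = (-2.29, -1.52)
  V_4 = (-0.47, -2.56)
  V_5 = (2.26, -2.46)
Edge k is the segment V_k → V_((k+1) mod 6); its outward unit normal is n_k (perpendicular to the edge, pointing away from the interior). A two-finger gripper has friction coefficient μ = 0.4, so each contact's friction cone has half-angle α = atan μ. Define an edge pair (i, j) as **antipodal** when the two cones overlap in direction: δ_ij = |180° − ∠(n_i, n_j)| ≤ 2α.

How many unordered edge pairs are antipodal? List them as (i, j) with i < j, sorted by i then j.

α = atan 0.4 = 21.80°;  2α = 43.60°
n_0 = (+0.3289, +0.9444)
n_1 = (-0.1719, +0.9851)
n_2 = (-0.9994, -0.0360)
n_3 = (-0.4961, -0.8682)
n_4 = (+0.0366, -0.9993)
n_5 = (+0.9854, +0.1700)
  (0,1): δ = 150.90°  ·
  (0,2): δ = 68.73°  ·
  (0,3): δ = 10.54°  ✓
  (0,4): δ = 21.30°  ✓
  (0,5): δ = 118.99°  ·
  (1,2): δ = 97.84°  ·
  (1,3): δ = 39.64°  ✓
  (1,4): δ = 7.80°  ✓
  (1,5): δ = 89.89°  ·
  (2,3): δ = 121.81°  ·
  (2,4): δ = 89.96°  ·
  (2,5): δ = 7.73°  ✓
  (3,4): δ = 148.16°  ·
  (3,5): δ = 50.47°  ·
  (4,5): δ = 82.31°  ·
antipodal pairs: 5

count = 5; pairs: (0,3), (0,4), (1,3), (1,4), (2,5)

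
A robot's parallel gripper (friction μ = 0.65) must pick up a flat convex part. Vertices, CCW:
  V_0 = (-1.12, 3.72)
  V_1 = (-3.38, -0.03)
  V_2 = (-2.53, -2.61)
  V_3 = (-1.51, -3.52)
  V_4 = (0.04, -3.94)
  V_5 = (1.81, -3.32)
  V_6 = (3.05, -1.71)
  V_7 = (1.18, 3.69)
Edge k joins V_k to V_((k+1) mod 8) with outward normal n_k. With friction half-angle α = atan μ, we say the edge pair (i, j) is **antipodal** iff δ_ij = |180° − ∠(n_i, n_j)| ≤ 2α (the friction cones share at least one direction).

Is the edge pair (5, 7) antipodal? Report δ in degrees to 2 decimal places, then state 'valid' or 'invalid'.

δ = 53.14°, valid

α = atan 0.65 = 33.02°;  2α = 66.05°
edge 5: e_5 = (+1.24, +1.61);  n_5 = (+0.7923, -0.6102)
edge 7: e_7 = (-2.30, +0.03);  n_7 = (+0.0130, +0.9999)
∠(n_5, n_7) = 126.86°
δ = |180° − 126.86°| = 53.14°
53.14° ≤ 2α = 66.05°  →  valid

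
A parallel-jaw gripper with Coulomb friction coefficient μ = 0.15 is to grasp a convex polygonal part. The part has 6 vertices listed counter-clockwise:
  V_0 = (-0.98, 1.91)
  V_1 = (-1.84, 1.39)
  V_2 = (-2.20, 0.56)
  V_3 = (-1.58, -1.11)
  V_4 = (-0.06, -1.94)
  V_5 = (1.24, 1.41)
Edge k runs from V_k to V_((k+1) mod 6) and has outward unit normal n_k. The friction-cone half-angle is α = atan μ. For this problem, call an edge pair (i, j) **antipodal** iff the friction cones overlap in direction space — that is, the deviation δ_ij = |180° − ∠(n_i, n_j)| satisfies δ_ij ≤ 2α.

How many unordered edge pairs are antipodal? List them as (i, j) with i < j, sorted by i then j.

α = atan 0.15 = 8.53°;  2α = 17.06°
n_0 = (-0.5174, +0.8557)
n_1 = (-0.9174, +0.3979)
n_2 = (-0.9375, -0.3480)
n_3 = (-0.4793, -0.8777)
n_4 = (+0.9323, -0.3618)
n_5 = (+0.2197, +0.9756)
  (0,1): δ = 144.61°  ·
  (0,2): δ = 100.79°  ·
  (0,3): δ = 59.80°  ·
  (0,4): δ = 37.63°  ·
  (0,5): δ = 136.15°  ·
  (1,2): δ = 136.18°  ·
  (1,3): δ = 95.19°  ·
  (1,4): δ = 2.24°  ✓
  (1,5): δ = 100.76°  ·
  (2,3): δ = 139.00°  ·
  (2,4): δ = 41.58°  ·
  (2,5): δ = 56.94°  ·
  (3,4): δ = 82.57°  ·
  (3,5): δ = 15.94°  ✓
  (4,5): δ = 81.48°  ·
antipodal pairs: 2

count = 2; pairs: (1,4), (3,5)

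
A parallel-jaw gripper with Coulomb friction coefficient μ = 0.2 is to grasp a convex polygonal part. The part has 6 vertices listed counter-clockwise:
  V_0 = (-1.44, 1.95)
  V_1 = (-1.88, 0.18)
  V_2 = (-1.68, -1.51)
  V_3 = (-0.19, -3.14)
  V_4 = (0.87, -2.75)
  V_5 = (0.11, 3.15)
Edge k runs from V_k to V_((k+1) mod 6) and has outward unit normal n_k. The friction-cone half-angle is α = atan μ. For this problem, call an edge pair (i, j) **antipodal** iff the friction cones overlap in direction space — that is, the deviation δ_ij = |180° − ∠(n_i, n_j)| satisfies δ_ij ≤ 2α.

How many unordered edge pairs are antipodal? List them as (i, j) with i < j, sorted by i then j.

count = 3; pairs: (0,4), (1,4), (3,5)

α = atan 0.2 = 11.31°;  2α = 22.62°
n_0 = (-0.9705, +0.2412)
n_1 = (-0.9931, -0.1175)
n_2 = (-0.7381, -0.6747)
n_3 = (+0.3453, -0.9385)
n_4 = (+0.9918, +0.1278)
n_5 = (-0.6122, +0.7907)
  (0,1): δ = 159.29°  ·
  (0,2): δ = 123.61°  ·
  (0,3): δ = 55.84°  ·
  (0,4): δ = 21.30°  ✓
  (0,5): δ = 141.71°  ·
  (1,2): δ = 144.32°  ·
  (1,3): δ = 76.55°  ·
  (1,4): δ = 0.59°  ✓
  (1,5): δ = 121.00°  ·
  (2,3): δ = 112.23°  ·
  (2,4): δ = 35.09°  ·
  (2,5): δ = 85.32°  ·
  (3,4): δ = 102.86°  ·
  (3,5): δ = 17.55°  ✓
  (4,5): δ = 59.59°  ·
antipodal pairs: 3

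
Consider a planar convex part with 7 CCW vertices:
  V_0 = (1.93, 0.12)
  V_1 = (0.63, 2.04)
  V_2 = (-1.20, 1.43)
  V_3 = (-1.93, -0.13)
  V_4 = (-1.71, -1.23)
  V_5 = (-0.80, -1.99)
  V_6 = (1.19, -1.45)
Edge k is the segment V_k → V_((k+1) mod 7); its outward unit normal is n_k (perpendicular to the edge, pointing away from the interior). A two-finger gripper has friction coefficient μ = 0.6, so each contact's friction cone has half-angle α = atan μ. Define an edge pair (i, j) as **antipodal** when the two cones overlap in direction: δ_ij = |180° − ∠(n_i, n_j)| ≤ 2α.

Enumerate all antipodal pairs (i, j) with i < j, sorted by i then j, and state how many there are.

count = 9; pairs: (0,2), (0,3), (0,4), (1,4), (1,5), (1,6), (2,5), (2,6), (3,6)

α = atan 0.6 = 30.96°;  2α = 61.93°
n_0 = (+0.8280, +0.5607)
n_1 = (-0.3162, +0.9487)
n_2 = (-0.9057, +0.4238)
n_3 = (-0.9806, -0.1961)
n_4 = (-0.6410, -0.7675)
n_5 = (+0.2619, -0.9651)
n_6 = (+0.9046, -0.4264)
  (0,1): δ = 105.67°  ·
  (0,2): δ = 59.18°  ✓
  (0,3): δ = 22.79°  ✓
  (0,4): δ = 16.03°  ✓
  (0,5): δ = 71.08°  ·
  (0,6): δ = 120.66°  ·
  (1,2): δ = 133.51°  ·
  (1,3): δ = 97.13°  ·
  (1,4): δ = 58.30°  ✓
  (1,5): δ = 3.25°  ✓
  (1,6): δ = 46.33°  ✓
  (2,3): δ = 143.61°  ·
  (2,4): δ = 104.79°  ·
  (2,5): δ = 49.74°  ✓
  (2,6): δ = 0.16°  ✓
  (3,4): δ = 141.18°  ·
  (3,5): δ = 86.13°  ·
  (3,6): δ = 36.55°  ✓
  (4,5): δ = 124.95°  ·
  (4,6): δ = 75.37°  ·
  (5,6): δ = 130.42°  ·
antipodal pairs: 9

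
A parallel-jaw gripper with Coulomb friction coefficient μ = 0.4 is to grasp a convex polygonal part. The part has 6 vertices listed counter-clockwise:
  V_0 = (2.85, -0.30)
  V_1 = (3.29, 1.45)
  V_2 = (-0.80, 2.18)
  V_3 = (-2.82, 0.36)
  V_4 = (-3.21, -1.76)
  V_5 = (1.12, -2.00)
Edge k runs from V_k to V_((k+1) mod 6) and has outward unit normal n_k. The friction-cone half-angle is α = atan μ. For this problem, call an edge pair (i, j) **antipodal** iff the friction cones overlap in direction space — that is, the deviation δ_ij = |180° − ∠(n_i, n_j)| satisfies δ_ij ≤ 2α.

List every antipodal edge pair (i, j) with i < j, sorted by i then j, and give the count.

α = atan 0.4 = 21.80°;  2α = 43.60°
n_0 = (+0.9698, -0.2438)
n_1 = (+0.1757, +0.9844)
n_2 = (-0.6694, +0.7429)
n_3 = (-0.9835, +0.1809)
n_4 = (-0.0553, -0.9985)
n_5 = (+0.7009, -0.7133)
  (0,1): δ = 86.01°  ·
  (0,2): δ = 33.87°  ✓
  (0,3): δ = 3.69°  ✓
  (0,4): δ = 100.94°  ·
  (0,5): δ = 148.61°  ·
  (1,2): δ = 127.86°  ·
  (1,3): δ = 90.30°  ·
  (1,4): δ = 6.95°  ✓
  (1,5): δ = 54.62°  ·
  (2,3): δ = 142.44°  ·
  (2,4): δ = 45.19°  ·
  (2,5): δ = 2.48°  ✓
  (3,4): δ = 82.75°  ·
  (3,5): δ = 35.08°  ✓
  (4,5): δ = 132.33°  ·
antipodal pairs: 5

count = 5; pairs: (0,2), (0,3), (1,4), (2,5), (3,5)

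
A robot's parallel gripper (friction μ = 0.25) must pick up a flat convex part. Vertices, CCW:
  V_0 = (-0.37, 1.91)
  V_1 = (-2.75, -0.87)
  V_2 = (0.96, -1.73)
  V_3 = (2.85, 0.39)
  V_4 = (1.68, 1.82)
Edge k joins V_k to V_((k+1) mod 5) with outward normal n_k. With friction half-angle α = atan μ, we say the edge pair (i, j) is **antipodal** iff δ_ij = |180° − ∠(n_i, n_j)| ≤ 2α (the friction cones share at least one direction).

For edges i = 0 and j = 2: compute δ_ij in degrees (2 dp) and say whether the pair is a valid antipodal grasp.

δ = 1.15°, valid

α = atan 0.25 = 14.04°;  2α = 28.07°
edge 0: e_0 = (-2.38, -2.78);  n_0 = (-0.7596, +0.6503)
edge 2: e_2 = (+1.89, +2.12);  n_2 = (+0.7464, -0.6655)
∠(n_0, n_2) = 178.85°
δ = |180° − 178.85°| = 1.15°
1.15° ≤ 2α = 28.07°  →  valid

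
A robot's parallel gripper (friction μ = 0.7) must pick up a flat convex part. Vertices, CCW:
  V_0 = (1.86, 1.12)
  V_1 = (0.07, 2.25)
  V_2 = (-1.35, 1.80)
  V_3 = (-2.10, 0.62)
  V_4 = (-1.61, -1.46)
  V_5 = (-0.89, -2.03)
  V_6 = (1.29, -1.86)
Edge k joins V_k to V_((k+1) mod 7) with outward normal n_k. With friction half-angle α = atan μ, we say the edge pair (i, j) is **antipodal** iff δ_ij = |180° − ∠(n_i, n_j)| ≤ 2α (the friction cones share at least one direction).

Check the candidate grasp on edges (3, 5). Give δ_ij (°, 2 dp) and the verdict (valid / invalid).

δ = 98.80°, invalid

α = atan 0.7 = 34.99°;  2α = 69.98°
edge 3: e_3 = (+0.49, -2.08);  n_3 = (-0.9734, -0.2293)
edge 5: e_5 = (+2.18, +0.17);  n_5 = (+0.0777, -0.9970)
∠(n_3, n_5) = 81.20°
δ = |180° − 81.20°| = 98.80°
98.80° > 2α = 69.98°  →  invalid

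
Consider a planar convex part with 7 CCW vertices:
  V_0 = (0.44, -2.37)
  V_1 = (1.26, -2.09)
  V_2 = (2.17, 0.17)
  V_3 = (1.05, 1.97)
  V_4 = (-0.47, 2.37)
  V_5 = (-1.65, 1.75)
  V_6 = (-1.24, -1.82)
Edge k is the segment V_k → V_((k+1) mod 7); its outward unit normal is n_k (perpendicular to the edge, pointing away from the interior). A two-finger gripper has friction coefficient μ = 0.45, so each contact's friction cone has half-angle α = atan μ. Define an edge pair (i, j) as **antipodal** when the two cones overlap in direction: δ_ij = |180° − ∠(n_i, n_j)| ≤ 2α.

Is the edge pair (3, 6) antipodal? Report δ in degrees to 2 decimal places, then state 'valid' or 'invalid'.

α = atan 0.45 = 24.23°;  2α = 48.46°
edge 3: e_3 = (-1.52, +0.40);  n_3 = (+0.2545, +0.9671)
edge 6: e_6 = (+1.68, -0.55);  n_6 = (-0.3111, -0.9504)
∠(n_3, n_6) = 176.62°
δ = |180° − 176.62°| = 3.38°
3.38° ≤ 2α = 48.46°  →  valid

δ = 3.38°, valid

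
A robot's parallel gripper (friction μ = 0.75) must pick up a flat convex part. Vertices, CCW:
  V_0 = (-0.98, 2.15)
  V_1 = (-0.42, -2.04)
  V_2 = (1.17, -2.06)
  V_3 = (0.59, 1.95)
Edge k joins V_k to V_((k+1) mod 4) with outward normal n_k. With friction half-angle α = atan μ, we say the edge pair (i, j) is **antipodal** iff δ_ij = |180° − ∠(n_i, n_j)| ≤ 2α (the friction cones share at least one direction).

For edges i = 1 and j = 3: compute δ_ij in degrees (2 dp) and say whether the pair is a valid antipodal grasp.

α = atan 0.75 = 36.87°;  2α = 73.74°
edge 1: e_1 = (+1.59, -0.02);  n_1 = (-0.0126, -0.9999)
edge 3: e_3 = (-1.57, +0.20);  n_3 = (+0.1264, +0.9920)
∠(n_1, n_3) = 173.46°
δ = |180° − 173.46°| = 6.54°
6.54° ≤ 2α = 73.74°  →  valid

δ = 6.54°, valid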